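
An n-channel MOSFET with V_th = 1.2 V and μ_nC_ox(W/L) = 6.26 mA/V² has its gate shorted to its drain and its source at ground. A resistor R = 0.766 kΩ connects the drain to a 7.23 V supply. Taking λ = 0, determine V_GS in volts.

V_GS = 2.59 V

With gate tied to drain, V_GS = V_DS ≥ V_GS − V_th, so the device is in saturation.
KCL at the drain: ½ k_n (V_GS − V_th)² = (V_DD − V_GS)/R.
Let x = V_GS − 1.2. Then 2.4 x² + x − 6.03 = 0, giving x = 1.39 V (positive root), so V_GS = 2.59 V.
I_D = (V_DD − V_GS)/R = (7.23 − 2.59) / 0.766 = 6.06 mA.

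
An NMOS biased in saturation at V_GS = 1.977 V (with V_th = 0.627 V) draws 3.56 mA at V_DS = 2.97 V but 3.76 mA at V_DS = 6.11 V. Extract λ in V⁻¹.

λ = 0.0189 V⁻¹

With V_GS fixed, I_D ∝ (1 + λ V_DS) in saturation, so I_D2/I_D1 = (1 + λ V_DS2)/(1 + λ V_DS1).
3.76/3.56 = 1.056 = (1 + 6.11 λ)/(1 + 2.97 λ).
Solving: λ (I_D1 V_DS2 − I_D2 V_DS1) = I_D2 − I_D1, so λ = (3.76 − 3.56) / (3.56 × 6.11 − 3.76 × 2.97) = 0.2 / 10.6 = 0.0189 V⁻¹.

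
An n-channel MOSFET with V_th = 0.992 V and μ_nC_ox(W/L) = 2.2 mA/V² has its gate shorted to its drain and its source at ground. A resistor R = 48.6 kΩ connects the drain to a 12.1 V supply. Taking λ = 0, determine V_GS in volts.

V_GS = 1.44 V

With gate tied to drain, V_GS = V_DS ≥ V_GS − V_th, so the device is in saturation.
KCL at the drain: ½ k_n (V_GS − V_th)² = (V_DD − V_GS)/R.
Let x = V_GS − 0.992. Then 53.5 x² + x − 11.11 = 0, giving x = 0.447 V (positive root), so V_GS = 1.44 V.
I_D = (V_DD − V_GS)/R = (12.1 − 1.44) / 48.6 = 0.219 mA.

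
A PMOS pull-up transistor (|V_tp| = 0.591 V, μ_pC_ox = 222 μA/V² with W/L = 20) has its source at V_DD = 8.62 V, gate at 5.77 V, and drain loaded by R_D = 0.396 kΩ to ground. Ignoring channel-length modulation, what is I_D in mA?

V_SG = V_DD − V_G = 8.62 − 5.77 = 2.85 V, so V_ov = 2.85 − 0.591 = 2.26 V.
k_p = μ_pC_ox · (W/L) = 4.44 mA/V².
Assume saturation: I_D = ½ k_p V_ov² = 0.5 × 4.44 × 2.26² = 11.3 mA, giving V_SD = V_DD − I_D R_D = 8.62 − 11.3 × 0.396 = 4.13 V.
V_SD = 4.13 V ≥ V_ov = 2.26 V, confirming saturation.

I_D = 11.3 mA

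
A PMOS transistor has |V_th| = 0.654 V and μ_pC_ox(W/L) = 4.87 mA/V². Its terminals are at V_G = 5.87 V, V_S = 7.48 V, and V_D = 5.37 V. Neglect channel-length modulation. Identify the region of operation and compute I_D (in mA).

Saturation; I_D = 2.23 mA

V_SG = V_S − V_G = 7.48 − 5.87 = 1.61 V; V_SD = V_S − V_D = 7.48 − 5.37 = 2.11 V.
V_ov = V_SG − |V_th| = 1.61 − 0.654 = 0.956 V.
Since V_SD = 2.11 V ≥ V_ov = 0.956 V, the device is in saturation.
I_D = ½ k_p V_ov² = 0.5 × 4.87 × 0.956² = 2.23 mA.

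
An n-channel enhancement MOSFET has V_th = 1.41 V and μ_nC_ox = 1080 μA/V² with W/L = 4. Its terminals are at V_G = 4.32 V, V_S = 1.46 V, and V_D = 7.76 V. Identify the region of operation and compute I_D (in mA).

V_GS = V_G − V_S = 4.32 − 1.46 = 2.86 V; V_DS = V_D − V_S = 7.76 − 1.46 = 6.3 V.
k_n = μ_nC_ox · (W/L) = 4.32 mA/V².
V_ov = V_GS − V_th = 2.86 − 1.41 = 1.45 V.
Since V_DS = 6.3 V ≥ V_ov = 1.45 V, the device is in saturation.
I_D = ½ k_n V_ov² = 0.5 × 4.32 × 1.45² = 4.54 mA.

Saturation; I_D = 4.54 mA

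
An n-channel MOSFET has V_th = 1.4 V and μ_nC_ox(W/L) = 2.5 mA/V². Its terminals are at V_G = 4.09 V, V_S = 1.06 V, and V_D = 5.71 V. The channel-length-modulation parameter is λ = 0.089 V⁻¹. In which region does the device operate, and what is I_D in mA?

V_GS = V_G − V_S = 4.09 − 1.06 = 3.03 V; V_DS = V_D − V_S = 5.71 − 1.06 = 4.65 V.
V_ov = V_GS − V_th = 3.03 − 1.4 = 1.63 V.
Since V_DS = 4.65 V ≥ V_ov = 1.63 V, the device is in saturation.
I_D = ½ k_n V_ov² (1 + λ V_DS) = 0.5 × 2.5 × 1.63² × (1 + 0.089 × 4.65) = 4.7 mA.

Saturation; I_D = 4.70 mA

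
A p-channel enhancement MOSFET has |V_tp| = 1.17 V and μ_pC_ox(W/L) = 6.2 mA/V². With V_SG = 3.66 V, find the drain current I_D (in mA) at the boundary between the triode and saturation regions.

I_D = 19.2 mA

At the boundary V_SD = V_ov = V_SG − |V_tp| = 3.66 − 1.17 = 2.49 V.
I_D = ½ k_p V_ov² = 0.5 × 6.2 × 2.49² = 19.2 mA.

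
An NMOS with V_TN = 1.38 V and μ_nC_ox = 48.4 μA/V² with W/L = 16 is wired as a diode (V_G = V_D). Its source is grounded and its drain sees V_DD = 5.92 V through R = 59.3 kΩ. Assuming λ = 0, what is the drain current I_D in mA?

I_D = 0.0694 mA

With gate tied to drain, V_GS = V_DS ≥ V_GS − V_TN, so the device is in saturation.
k_n = μ_nC_ox · (W/L) = 0.7744 mA/V².
KCL at the drain: ½ k_n (V_GS − V_TN)² = (V_DD − V_GS)/R.
Let x = V_GS − 1.38. Then 23 x² + x − 4.54 = 0, giving x = 0.423 V (positive root), so V_GS = 1.8 V.
I_D = (V_DD − V_GS)/R = (5.92 − 1.8) / 59.3 = 0.0694 mA.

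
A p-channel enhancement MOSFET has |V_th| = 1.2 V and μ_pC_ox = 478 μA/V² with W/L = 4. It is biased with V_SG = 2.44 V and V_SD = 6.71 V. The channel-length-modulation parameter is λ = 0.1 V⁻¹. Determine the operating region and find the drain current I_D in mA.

Saturation; I_D = 2.46 mA

k_p = μ_pC_ox · (W/L) = 1.912 mA/V².
V_ov = V_SG − |V_th| = 2.44 − 1.2 = 1.24 V.
Since V_SD = 6.71 V ≥ V_ov = 1.24 V, the device is in saturation.
I_D = ½ k_p V_ov² (1 + λ V_SD) = 0.5 × 1.912 × 1.24² × (1 + 0.1 × 6.71) = 2.46 mA.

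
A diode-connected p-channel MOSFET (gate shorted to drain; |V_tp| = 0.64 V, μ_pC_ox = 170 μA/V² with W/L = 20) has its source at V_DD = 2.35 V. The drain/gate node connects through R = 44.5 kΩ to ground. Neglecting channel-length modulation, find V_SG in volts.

With gate tied to drain, V_SG = V_SD ≥ V_SG − |V_tp|, so the device is in saturation.
k_p = μ_pC_ox · (W/L) = 3.4 mA/V².
KCL at the drain: ½ k_p (V_SG − |V_tp|)² = (V_DD − V_SG)/R.
Let x = V_SG − 0.64. Then 75.6 x² + x − 1.71 = 0, giving x = 0.144 V (positive root), so V_SG = 0.784 V.
I_D = (V_DD − V_SG)/R = (2.35 − 0.784) / 44.5 = 0.0352 mA.

V_SG = 0.784 V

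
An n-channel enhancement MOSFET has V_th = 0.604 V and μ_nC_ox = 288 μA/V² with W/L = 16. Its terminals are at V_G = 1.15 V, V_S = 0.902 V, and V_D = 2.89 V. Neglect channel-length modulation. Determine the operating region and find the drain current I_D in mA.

V_GS = V_G − V_S = 1.15 − 0.902 = 0.248 V; V_DS = V_D − V_S = 2.89 − 0.902 = 1.99 V.
V_GS = 0.248 V < V_th = 0.604 V, so the transistor is in cutoff.

Cutoff; I_D = 0 mA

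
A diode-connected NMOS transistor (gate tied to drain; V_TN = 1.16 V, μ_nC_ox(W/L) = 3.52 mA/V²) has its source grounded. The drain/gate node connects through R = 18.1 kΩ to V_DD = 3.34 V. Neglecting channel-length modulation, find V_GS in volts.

With gate tied to drain, V_GS = V_DS ≥ V_GS − V_TN, so the device is in saturation.
KCL at the drain: ½ k_n (V_GS − V_TN)² = (V_DD − V_GS)/R.
Let x = V_GS − 1.16. Then 31.9 x² + x − 2.18 = 0, giving x = 0.246 V (positive root), so V_GS = 1.41 V.
I_D = (V_DD − V_GS)/R = (3.34 − 1.41) / 18.1 = 0.107 mA.

V_GS = 1.41 V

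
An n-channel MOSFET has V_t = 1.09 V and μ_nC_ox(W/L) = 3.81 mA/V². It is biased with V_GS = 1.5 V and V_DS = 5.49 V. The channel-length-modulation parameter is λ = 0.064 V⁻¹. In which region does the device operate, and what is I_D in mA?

V_ov = V_GS − V_t = 1.5 − 1.09 = 0.41 V.
Since V_DS = 5.49 V ≥ V_ov = 0.41 V, the device is in saturation.
I_D = ½ k_n V_ov² (1 + λ V_DS) = 0.5 × 3.81 × 0.41² × (1 + 0.064 × 5.49) = 0.433 mA.

Saturation; I_D = 0.433 mA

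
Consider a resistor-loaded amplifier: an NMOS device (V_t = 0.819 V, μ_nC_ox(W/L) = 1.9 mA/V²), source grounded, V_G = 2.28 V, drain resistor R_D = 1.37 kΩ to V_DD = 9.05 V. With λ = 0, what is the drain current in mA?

I_D = 2.03 mA

V_GS = V_G = 2.28 V, so V_ov = 2.28 − 0.819 = 1.46 V.
Assume saturation: I_D = ½ k_n V_ov² = 0.5 × 1.9 × 1.46² = 2.03 mA, giving V_DS = V_DD − I_D R_D = 9.05 − 2.03 × 1.37 = 6.27 V.
V_DS = 6.27 V ≥ V_ov = 1.46 V, confirming saturation.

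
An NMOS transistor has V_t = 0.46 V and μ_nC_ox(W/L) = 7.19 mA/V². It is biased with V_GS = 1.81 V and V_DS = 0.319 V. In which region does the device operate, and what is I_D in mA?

Triode; I_D = 2.73 mA

V_ov = V_GS − V_t = 1.81 − 0.46 = 1.35 V.
Since V_DS = 0.319 V < V_ov = 1.35 V, the device is in the triode region.
I_D = k_n [V_ov · V_DS − ½ V_DS²] = 7.19 × [1.35 × 0.319 − 0.5 × 0.319²] = 2.73 mA.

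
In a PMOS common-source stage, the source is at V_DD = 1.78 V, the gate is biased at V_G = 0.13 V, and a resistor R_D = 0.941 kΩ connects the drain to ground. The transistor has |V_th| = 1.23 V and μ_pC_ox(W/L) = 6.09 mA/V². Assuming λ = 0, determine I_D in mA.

V_SG = V_DD − V_G = 1.78 − 0.13 = 1.65 V, so V_ov = 1.65 − 1.23 = 0.42 V.
Assume saturation: I_D = ½ k_p V_ov² = 0.5 × 6.09 × 0.42² = 0.537 mA, giving V_SD = V_DD − I_D R_D = 1.78 − 0.537 × 0.941 = 1.27 V.
V_SD = 1.27 V ≥ V_ov = 0.42 V, confirming saturation.

I_D = 0.537 mA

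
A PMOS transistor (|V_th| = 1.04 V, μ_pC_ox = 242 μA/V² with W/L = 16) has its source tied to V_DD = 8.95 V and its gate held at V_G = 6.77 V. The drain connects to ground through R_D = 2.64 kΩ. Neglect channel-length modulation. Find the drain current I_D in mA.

V_SG = V_DD − V_G = 8.95 − 6.77 = 2.18 V, so V_ov = 2.18 − 1.04 = 1.14 V.
k_p = μ_pC_ox · (W/L) = 3.872 mA/V².
Assume saturation: I_D = ½ k_p V_ov² = 0.5 × 3.872 × 1.14² = 2.52 mA, giving V_SD = V_DD − I_D R_D = 8.95 − 2.52 × 2.64 = 2.31 V.
V_SD = 2.31 V ≥ V_ov = 1.14 V, confirming saturation.

I_D = 2.52 mA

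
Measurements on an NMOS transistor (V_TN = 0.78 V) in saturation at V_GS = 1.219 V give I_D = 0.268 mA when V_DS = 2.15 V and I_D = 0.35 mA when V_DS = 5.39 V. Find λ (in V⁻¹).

With V_GS fixed, I_D ∝ (1 + λ V_DS) in saturation, so I_D2/I_D1 = (1 + λ V_DS2)/(1 + λ V_DS1).
0.35/0.268 = 1.306 = (1 + 5.39 λ)/(1 + 2.15 λ).
Solving: λ (I_D1 V_DS2 − I_D2 V_DS1) = I_D2 − I_D1, so λ = (0.35 − 0.268) / (0.268 × 5.39 − 0.35 × 2.15) = 0.082 / 0.692 = 0.118 V⁻¹.

λ = 0.118 V⁻¹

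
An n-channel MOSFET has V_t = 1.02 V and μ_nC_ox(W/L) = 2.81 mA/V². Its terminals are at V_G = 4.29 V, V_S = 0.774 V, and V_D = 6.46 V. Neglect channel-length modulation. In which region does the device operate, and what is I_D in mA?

V_GS = V_G − V_S = 4.29 − 0.774 = 3.52 V; V_DS = V_D − V_S = 6.46 − 0.774 = 5.69 V.
V_ov = V_GS − V_t = 3.52 − 1.02 = 2.5 V.
Since V_DS = 5.69 V ≥ V_ov = 2.5 V, the device is in saturation.
I_D = ½ k_n V_ov² = 0.5 × 2.81 × 2.5² = 8.75 mA.

Saturation; I_D = 8.75 mA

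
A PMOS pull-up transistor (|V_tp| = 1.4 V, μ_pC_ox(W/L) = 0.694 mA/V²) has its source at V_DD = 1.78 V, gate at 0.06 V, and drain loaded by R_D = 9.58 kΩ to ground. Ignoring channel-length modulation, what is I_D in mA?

I_D = 0.0355 mA

V_SG = V_DD − V_G = 1.78 − 0.06 = 1.72 V, so V_ov = 1.72 − 1.4 = 0.32 V.
Assume saturation: I_D = ½ k_p V_ov² = 0.5 × 0.694 × 0.32² = 0.0355 mA, giving V_SD = V_DD − I_D R_D = 1.78 − 0.0355 × 9.58 = 1.44 V.
V_SD = 1.44 V ≥ V_ov = 0.32 V, confirming saturation.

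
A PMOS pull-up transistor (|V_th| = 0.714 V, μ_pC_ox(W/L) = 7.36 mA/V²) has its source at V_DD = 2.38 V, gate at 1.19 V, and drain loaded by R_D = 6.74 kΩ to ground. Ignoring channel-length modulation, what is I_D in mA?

I_D = 0.337 mA

V_SG = V_DD − V_G = 2.38 − 1.19 = 1.19 V, so V_ov = 1.19 − 0.714 = 0.476 V.
Assume saturation: I_D = ½ k_p V_ov² = 0.5 × 7.36 × 0.476² = 0.834 mA, giving V_SD = V_DD − I_D R_D = 2.38 − 0.834 × 6.74 = -3.24 V.
But -3.24 V < V_ov = 0.476 V, so the device is actually in triode.
In triode I_D = k_p[V_ov V_SD − ½ V_SD²] and I_D = (V_DD − V_SD)/R_D. Equating: 24.8 V_SD² − 24.61 V_SD + 2.38 = 0, giving V_SD = 0.109 V (the root below V_ov).
I_D = (2.38 − 0.109) / 6.74 = 0.337 mA.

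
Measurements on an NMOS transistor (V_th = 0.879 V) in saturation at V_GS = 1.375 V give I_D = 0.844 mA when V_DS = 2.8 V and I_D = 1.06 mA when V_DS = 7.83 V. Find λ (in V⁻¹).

With V_GS fixed, I_D ∝ (1 + λ V_DS) in saturation, so I_D2/I_D1 = (1 + λ V_DS2)/(1 + λ V_DS1).
1.06/0.844 = 1.256 = (1 + 7.83 λ)/(1 + 2.8 λ).
Solving: λ (I_D1 V_DS2 − I_D2 V_DS1) = I_D2 − I_D1, so λ = (1.06 − 0.844) / (0.844 × 7.83 − 1.06 × 2.8) = 0.216 / 3.64 = 0.0593 V⁻¹.

λ = 0.0593 V⁻¹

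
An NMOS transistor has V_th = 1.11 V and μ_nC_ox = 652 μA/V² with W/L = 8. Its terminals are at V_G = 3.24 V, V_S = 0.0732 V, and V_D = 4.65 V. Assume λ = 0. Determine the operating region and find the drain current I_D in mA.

V_GS = V_G − V_S = 3.24 − 0.0732 = 3.17 V; V_DS = V_D − V_S = 4.65 − 0.0732 = 4.58 V.
k_n = μ_nC_ox · (W/L) = 5.216 mA/V².
V_ov = V_GS − V_th = 3.17 − 1.11 = 2.06 V.
Since V_DS = 4.58 V ≥ V_ov = 2.06 V, the device is in saturation.
I_D = ½ k_n V_ov² = 0.5 × 5.216 × 2.06² = 11 mA.

Saturation; I_D = 11.0 mA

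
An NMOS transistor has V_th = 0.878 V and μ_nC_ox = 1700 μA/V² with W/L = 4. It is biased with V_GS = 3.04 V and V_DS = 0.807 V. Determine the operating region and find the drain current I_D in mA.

k_n = μ_nC_ox · (W/L) = 6.8 mA/V².
V_ov = V_GS − V_th = 3.04 − 0.878 = 2.16 V.
Since V_DS = 0.807 V < V_ov = 2.16 V, the device is in the triode region.
I_D = k_n [V_ov · V_DS − ½ V_DS²] = 6.8 × [2.16 × 0.807 − 0.5 × 0.807²] = 9.65 mA.

Triode; I_D = 9.65 mA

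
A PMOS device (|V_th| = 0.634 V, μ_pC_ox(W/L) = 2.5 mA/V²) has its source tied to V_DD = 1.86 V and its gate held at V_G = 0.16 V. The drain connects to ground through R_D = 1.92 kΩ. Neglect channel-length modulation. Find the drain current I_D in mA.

I_D = 0.785 mA

V_SG = V_DD − V_G = 1.86 − 0.16 = 1.7 V, so V_ov = 1.7 − 0.634 = 1.07 V.
Assume saturation: I_D = ½ k_p V_ov² = 0.5 × 2.5 × 1.07² = 1.42 mA, giving V_SD = V_DD − I_D R_D = 1.86 − 1.42 × 1.92 = -0.867 V.
But -0.867 V < V_ov = 1.07 V, so the device is actually in triode.
In triode I_D = k_p[V_ov V_SD − ½ V_SD²] and I_D = (V_DD − V_SD)/R_D. Equating: 2.4 V_SD² − 6.117 V_SD + 1.86 = 0, giving V_SD = 0.353 V (the root below V_ov).
I_D = (1.86 − 0.353) / 1.92 = 0.785 mA.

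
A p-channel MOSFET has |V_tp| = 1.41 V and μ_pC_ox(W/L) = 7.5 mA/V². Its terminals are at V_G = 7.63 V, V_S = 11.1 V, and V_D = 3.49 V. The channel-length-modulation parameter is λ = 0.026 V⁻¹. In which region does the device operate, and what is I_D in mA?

V_SG = V_S − V_G = 11.1 − 7.63 = 3.47 V; V_SD = V_S − V_D = 11.1 − 3.49 = 7.61 V.
V_ov = V_SG − |V_tp| = 3.47 − 1.41 = 2.06 V.
Since V_SD = 7.61 V ≥ V_ov = 2.06 V, the device is in saturation.
I_D = ½ k_p V_ov² (1 + λ V_SD) = 0.5 × 7.5 × 2.06² × (1 + 0.026 × 7.61) = 19.1 mA.

Saturation; I_D = 19.1 mA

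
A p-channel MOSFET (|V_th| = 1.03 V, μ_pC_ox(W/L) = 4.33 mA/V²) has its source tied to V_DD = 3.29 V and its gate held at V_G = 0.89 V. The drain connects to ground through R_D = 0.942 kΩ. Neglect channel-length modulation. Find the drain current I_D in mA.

V_SG = V_DD − V_G = 3.29 − 0.89 = 2.4 V, so V_ov = 2.4 − 1.03 = 1.37 V.
Assume saturation: I_D = ½ k_p V_ov² = 0.5 × 4.33 × 1.37² = 4.06 mA, giving V_SD = V_DD − I_D R_D = 3.29 − 4.06 × 0.942 = -0.538 V.
But -0.538 V < V_ov = 1.37 V, so the device is actually in triode.
In triode I_D = k_p[V_ov V_SD − ½ V_SD²] and I_D = (V_DD − V_SD)/R_D. Equating: 2.04 V_SD² − 6.588 V_SD + 3.29 = 0, giving V_SD = 0.617 V (the root below V_ov).
I_D = (3.29 − 0.617) / 0.942 = 2.84 mA.

I_D = 2.84 mA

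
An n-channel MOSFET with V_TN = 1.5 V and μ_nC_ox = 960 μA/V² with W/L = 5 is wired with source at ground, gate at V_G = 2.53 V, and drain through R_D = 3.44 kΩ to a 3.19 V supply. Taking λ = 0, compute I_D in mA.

V_GS = V_G = 2.53 V, so V_ov = 2.53 − 1.5 = 1.03 V.
k_n = μ_nC_ox · (W/L) = 4.8 mA/V².
Assume saturation: I_D = ½ k_n V_ov² = 0.5 × 4.8 × 1.03² = 2.55 mA, giving V_DS = V_DD − I_D R_D = 3.19 − 2.55 × 3.44 = -5.57 V.
But -5.57 V < V_ov = 1.03 V, so the device is actually in triode.
In triode I_D = k_n[V_ov V_DS − ½ V_DS²] and I_D = (V_DD − V_DS)/R_D. Equating: 8.26 V_DS² − 18.01 V_DS + 3.19 = 0, giving V_DS = 0.194 V (the root below V_ov).
I_D = (3.19 − 0.194) / 3.44 = 0.871 mA.

I_D = 0.871 mA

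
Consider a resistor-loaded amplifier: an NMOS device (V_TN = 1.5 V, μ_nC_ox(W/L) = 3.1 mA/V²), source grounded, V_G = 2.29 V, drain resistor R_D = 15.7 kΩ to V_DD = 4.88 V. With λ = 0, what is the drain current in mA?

I_D = 0.302 mA

V_GS = V_G = 2.29 V, so V_ov = 2.29 − 1.5 = 0.79 V.
Assume saturation: I_D = ½ k_n V_ov² = 0.5 × 3.1 × 0.79² = 0.967 mA, giving V_DS = V_DD − I_D R_D = 4.88 − 0.967 × 15.7 = -10.3 V.
But -10.3 V < V_ov = 0.79 V, so the device is actually in triode.
In triode I_D = k_n[V_ov V_DS − ½ V_DS²] and I_D = (V_DD − V_DS)/R_D. Equating: 24.3 V_DS² − 39.45 V_DS + 4.88 = 0, giving V_DS = 0.135 V (the root below V_ov).
I_D = (4.88 − 0.135) / 15.7 = 0.302 mA.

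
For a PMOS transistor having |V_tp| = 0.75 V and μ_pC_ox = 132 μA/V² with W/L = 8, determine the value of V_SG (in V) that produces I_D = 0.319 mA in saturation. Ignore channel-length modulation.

k_p = μ_pC_ox · (W/L) = 1.056 mA/V².
In saturation I_D = ½ k_p (V_SG − |V_tp|)², so V_SG − |V_tp| = √(2 I_D / k_p) = √(2 × 0.319 / 1.056) = 0.777 V.
V_SG = 0.75 + 0.777 = 1.53 V.

V_SG = 1.53 V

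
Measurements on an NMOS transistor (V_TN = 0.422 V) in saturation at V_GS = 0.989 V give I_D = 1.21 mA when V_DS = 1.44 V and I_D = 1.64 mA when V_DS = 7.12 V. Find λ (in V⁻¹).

λ = 0.0688 V⁻¹

With V_GS fixed, I_D ∝ (1 + λ V_DS) in saturation, so I_D2/I_D1 = (1 + λ V_DS2)/(1 + λ V_DS1).
1.64/1.21 = 1.355 = (1 + 7.12 λ)/(1 + 1.44 λ).
Solving: λ (I_D1 V_DS2 − I_D2 V_DS1) = I_D2 − I_D1, so λ = (1.64 − 1.21) / (1.21 × 7.12 − 1.64 × 1.44) = 0.43 / 6.25 = 0.0688 V⁻¹.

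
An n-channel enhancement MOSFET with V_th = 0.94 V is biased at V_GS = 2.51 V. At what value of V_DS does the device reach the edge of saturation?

V_DS,sat = 1.57 V

The boundary between triode and saturation is V_DS = V_GS − V_th = V_ov.
V_ov = 2.51 − 0.94 = 1.57 V.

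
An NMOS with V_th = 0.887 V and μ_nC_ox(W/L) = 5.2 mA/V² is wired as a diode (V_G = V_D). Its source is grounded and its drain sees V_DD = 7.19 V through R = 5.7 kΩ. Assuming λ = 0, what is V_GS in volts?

V_GS = 1.51 V

With gate tied to drain, V_GS = V_DS ≥ V_GS − V_th, so the device is in saturation.
KCL at the drain: ½ k_n (V_GS − V_th)² = (V_DD − V_GS)/R.
Let x = V_GS − 0.887. Then 14.8 x² + x − 6.303 = 0, giving x = 0.619 V (positive root), so V_GS = 1.51 V.
I_D = (V_DD − V_GS)/R = (7.19 − 1.51) / 5.7 = 0.997 mA.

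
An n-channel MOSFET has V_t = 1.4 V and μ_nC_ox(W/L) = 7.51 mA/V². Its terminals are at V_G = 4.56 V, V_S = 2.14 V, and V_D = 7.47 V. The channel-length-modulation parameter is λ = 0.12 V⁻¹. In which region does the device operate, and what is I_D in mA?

Saturation; I_D = 6.41 mA

V_GS = V_G − V_S = 4.56 − 2.14 = 2.42 V; V_DS = V_D − V_S = 7.47 − 2.14 = 5.33 V.
V_ov = V_GS − V_t = 2.42 − 1.4 = 1.02 V.
Since V_DS = 5.33 V ≥ V_ov = 1.02 V, the device is in saturation.
I_D = ½ k_n V_ov² (1 + λ V_DS) = 0.5 × 7.51 × 1.02² × (1 + 0.12 × 5.33) = 6.41 mA.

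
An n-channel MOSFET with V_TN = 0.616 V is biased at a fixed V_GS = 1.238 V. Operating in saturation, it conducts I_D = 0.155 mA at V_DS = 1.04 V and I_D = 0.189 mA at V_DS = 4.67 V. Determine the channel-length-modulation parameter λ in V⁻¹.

With V_GS fixed, I_D ∝ (1 + λ V_DS) in saturation, so I_D2/I_D1 = (1 + λ V_DS2)/(1 + λ V_DS1).
0.189/0.155 = 1.219 = (1 + 4.67 λ)/(1 + 1.04 λ).
Solving: λ (I_D1 V_DS2 − I_D2 V_DS1) = I_D2 − I_D1, so λ = (0.189 − 0.155) / (0.155 × 4.67 − 0.189 × 1.04) = 0.034 / 0.527 = 0.0645 V⁻¹.

λ = 0.0645 V⁻¹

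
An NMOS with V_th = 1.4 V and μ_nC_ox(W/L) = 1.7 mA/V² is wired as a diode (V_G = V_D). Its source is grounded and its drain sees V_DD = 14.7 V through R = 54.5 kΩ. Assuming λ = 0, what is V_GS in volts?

V_GS = 1.93 V

With gate tied to drain, V_GS = V_DS ≥ V_GS − V_th, so the device is in saturation.
KCL at the drain: ½ k_n (V_GS − V_th)² = (V_DD − V_GS)/R.
Let x = V_GS − 1.4. Then 46.3 x² + x − 13.3 = 0, giving x = 0.525 V (positive root), so V_GS = 1.93 V.
I_D = (V_DD − V_GS)/R = (14.7 − 1.93) / 54.5 = 0.234 mA.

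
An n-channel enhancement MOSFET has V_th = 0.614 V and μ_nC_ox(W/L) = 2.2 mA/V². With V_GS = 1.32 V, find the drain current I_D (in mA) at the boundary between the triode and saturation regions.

I_D = 0.548 mA

At the boundary V_DS = V_ov = V_GS − V_th = 1.32 − 0.614 = 0.706 V.
I_D = ½ k_n V_ov² = 0.5 × 2.2 × 0.706² = 0.548 mA.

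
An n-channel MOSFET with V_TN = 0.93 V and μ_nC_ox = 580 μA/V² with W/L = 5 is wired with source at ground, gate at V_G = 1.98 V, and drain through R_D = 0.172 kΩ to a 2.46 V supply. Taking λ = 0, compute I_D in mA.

V_GS = V_G = 1.98 V, so V_ov = 1.98 − 0.93 = 1.05 V.
k_n = μ_nC_ox · (W/L) = 2.9 mA/V².
Assume saturation: I_D = ½ k_n V_ov² = 0.5 × 2.9 × 1.05² = 1.6 mA, giving V_DS = V_DD − I_D R_D = 2.46 − 1.6 × 0.172 = 2.19 V.
V_DS = 2.19 V ≥ V_ov = 1.05 V, confirming saturation.

I_D = 1.60 mA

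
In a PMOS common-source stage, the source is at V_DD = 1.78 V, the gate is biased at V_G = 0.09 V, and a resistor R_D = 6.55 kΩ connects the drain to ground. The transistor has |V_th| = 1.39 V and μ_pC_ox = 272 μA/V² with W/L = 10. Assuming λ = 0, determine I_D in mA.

V_SG = V_DD − V_G = 1.78 − 0.09 = 1.69 V, so V_ov = 1.69 − 1.39 = 0.3 V.
k_p = μ_pC_ox · (W/L) = 2.72 mA/V².
Assume saturation: I_D = ½ k_p V_ov² = 0.5 × 2.72 × 0.3² = 0.122 mA, giving V_SD = V_DD − I_D R_D = 1.78 − 0.122 × 6.55 = 0.978 V.
V_SD = 0.978 V ≥ V_ov = 0.3 V, confirming saturation.

I_D = 0.122 mA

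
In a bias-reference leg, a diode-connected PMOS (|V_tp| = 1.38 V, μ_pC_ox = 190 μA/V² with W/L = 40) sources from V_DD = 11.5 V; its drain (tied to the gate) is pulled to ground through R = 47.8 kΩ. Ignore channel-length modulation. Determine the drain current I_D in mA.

I_D = 0.207 mA

With gate tied to drain, V_SG = V_SD ≥ V_SG − |V_tp|, so the device is in saturation.
k_p = μ_pC_ox · (W/L) = 7.6 mA/V².
KCL at the drain: ½ k_p (V_SG − |V_tp|)² = (V_DD − V_SG)/R.
Let x = V_SG − 1.38. Then 182 x² + x − 10.12 = 0, giving x = 0.233 V (positive root), so V_SG = 1.61 V.
I_D = (V_DD − V_SG)/R = (11.5 − 1.61) / 47.8 = 0.207 mA.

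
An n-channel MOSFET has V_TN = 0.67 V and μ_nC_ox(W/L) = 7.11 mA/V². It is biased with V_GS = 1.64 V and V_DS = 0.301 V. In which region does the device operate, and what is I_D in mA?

V_ov = V_GS − V_TN = 1.64 − 0.67 = 0.97 V.
Since V_DS = 0.301 V < V_ov = 0.97 V, the device is in the triode region.
I_D = k_n [V_ov · V_DS − ½ V_DS²] = 7.11 × [0.97 × 0.301 − 0.5 × 0.301²] = 1.75 mA.

Triode; I_D = 1.75 mA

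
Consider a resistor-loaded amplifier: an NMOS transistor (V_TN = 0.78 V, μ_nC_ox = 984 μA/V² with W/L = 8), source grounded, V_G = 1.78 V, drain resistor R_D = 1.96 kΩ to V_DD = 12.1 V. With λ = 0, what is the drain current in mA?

I_D = 3.94 mA

V_GS = V_G = 1.78 V, so V_ov = 1.78 − 0.78 = 1 V.
k_n = μ_nC_ox · (W/L) = 7.872 mA/V².
Assume saturation: I_D = ½ k_n V_ov² = 0.5 × 7.872 × 1² = 3.94 mA, giving V_DS = V_DD − I_D R_D = 12.1 − 3.94 × 1.96 = 4.39 V.
V_DS = 4.39 V ≥ V_ov = 1 V, confirming saturation.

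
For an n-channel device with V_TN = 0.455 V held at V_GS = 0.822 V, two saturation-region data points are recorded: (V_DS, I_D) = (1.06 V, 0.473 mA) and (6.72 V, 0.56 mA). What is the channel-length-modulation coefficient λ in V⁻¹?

λ = 0.0337 V⁻¹

With V_GS fixed, I_D ∝ (1 + λ V_DS) in saturation, so I_D2/I_D1 = (1 + λ V_DS2)/(1 + λ V_DS1).
0.56/0.473 = 1.184 = (1 + 6.72 λ)/(1 + 1.06 λ).
Solving: λ (I_D1 V_DS2 − I_D2 V_DS1) = I_D2 − I_D1, so λ = (0.56 − 0.473) / (0.473 × 6.72 − 0.56 × 1.06) = 0.087 / 2.58 = 0.0337 V⁻¹.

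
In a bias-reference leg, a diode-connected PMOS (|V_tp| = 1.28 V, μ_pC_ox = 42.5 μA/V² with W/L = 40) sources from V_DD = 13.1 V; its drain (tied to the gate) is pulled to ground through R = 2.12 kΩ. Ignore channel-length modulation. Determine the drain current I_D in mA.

With gate tied to drain, V_SG = V_SD ≥ V_SG − |V_tp|, so the device is in saturation.
k_p = μ_pC_ox · (W/L) = 1.7 mA/V².
KCL at the drain: ½ k_p (V_SG − |V_tp|)² = (V_DD − V_SG)/R.
Let x = V_SG − 1.28. Then 1.8 x² + x − 11.82 = 0, giving x = 2.3 V (positive root), so V_SG = 3.58 V.
I_D = (V_DD − V_SG)/R = (13.1 − 3.58) / 2.12 = 4.49 mA.

I_D = 4.49 mA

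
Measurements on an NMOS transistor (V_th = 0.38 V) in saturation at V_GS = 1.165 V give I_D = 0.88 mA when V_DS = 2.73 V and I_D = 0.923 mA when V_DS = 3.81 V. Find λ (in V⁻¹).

λ = 0.0516 V⁻¹

With V_GS fixed, I_D ∝ (1 + λ V_DS) in saturation, so I_D2/I_D1 = (1 + λ V_DS2)/(1 + λ V_DS1).
0.923/0.88 = 1.049 = (1 + 3.81 λ)/(1 + 2.73 λ).
Solving: λ (I_D1 V_DS2 − I_D2 V_DS1) = I_D2 − I_D1, so λ = (0.923 − 0.88) / (0.88 × 3.81 − 0.923 × 2.73) = 0.043 / 0.833 = 0.0516 V⁻¹.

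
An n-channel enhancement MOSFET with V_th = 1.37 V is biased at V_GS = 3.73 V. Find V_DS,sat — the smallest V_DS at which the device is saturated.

V_DS,sat = 2.36 V

The boundary between triode and saturation is V_DS = V_GS − V_th = V_ov.
V_ov = 3.73 − 1.37 = 2.36 V.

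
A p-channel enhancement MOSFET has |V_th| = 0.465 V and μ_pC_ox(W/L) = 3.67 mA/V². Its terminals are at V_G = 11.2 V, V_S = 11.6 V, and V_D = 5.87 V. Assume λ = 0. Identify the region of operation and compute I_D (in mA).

V_SG = V_S − V_G = 11.6 − 11.2 = 0.4 V; V_SD = V_S − V_D = 11.6 − 5.87 = 5.73 V.
V_SG = 0.4 V < |V_th| = 0.465 V, so the transistor is in cutoff.

Cutoff; I_D = 0 mA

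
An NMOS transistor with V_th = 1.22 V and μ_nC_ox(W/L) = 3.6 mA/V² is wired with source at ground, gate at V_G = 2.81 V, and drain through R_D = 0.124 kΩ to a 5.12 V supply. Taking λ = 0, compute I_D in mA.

V_GS = V_G = 2.81 V, so V_ov = 2.81 − 1.22 = 1.59 V.
Assume saturation: I_D = ½ k_n V_ov² = 0.5 × 3.6 × 1.59² = 4.55 mA, giving V_DS = V_DD − I_D R_D = 5.12 − 4.55 × 0.124 = 4.56 V.
V_DS = 4.56 V ≥ V_ov = 1.59 V, confirming saturation.

I_D = 4.55 mA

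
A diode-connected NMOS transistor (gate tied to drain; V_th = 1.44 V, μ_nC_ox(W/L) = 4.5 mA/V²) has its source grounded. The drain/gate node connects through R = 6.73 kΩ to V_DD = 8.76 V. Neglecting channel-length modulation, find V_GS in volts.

With gate tied to drain, V_GS = V_DS ≥ V_GS − V_th, so the device is in saturation.
KCL at the drain: ½ k_n (V_GS − V_th)² = (V_DD − V_GS)/R.
Let x = V_GS − 1.44. Then 15.1 x² + x − 7.32 = 0, giving x = 0.663 V (positive root), so V_GS = 2.1 V.
I_D = (V_DD − V_GS)/R = (8.76 − 2.1) / 6.73 = 0.989 mA.

V_GS = 2.10 V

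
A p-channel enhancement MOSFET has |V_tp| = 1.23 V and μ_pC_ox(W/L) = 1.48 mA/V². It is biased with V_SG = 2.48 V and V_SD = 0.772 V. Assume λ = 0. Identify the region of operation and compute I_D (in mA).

V_ov = V_SG − |V_tp| = 2.48 − 1.23 = 1.25 V.
Since V_SD = 0.772 V < V_ov = 1.25 V, the device is in the triode region.
I_D = k_p [V_ov · V_SD − ½ V_SD²] = 1.48 × [1.25 × 0.772 − 0.5 × 0.772²] = 0.987 mA.

Triode; I_D = 0.987 mA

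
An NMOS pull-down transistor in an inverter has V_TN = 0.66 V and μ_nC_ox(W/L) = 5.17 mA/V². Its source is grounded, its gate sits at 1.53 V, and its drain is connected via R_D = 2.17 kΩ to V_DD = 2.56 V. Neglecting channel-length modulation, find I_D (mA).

V_GS = V_G = 1.53 V, so V_ov = 1.53 − 0.66 = 0.87 V.
Assume saturation: I_D = ½ k_n V_ov² = 0.5 × 5.17 × 0.87² = 1.96 mA, giving V_DS = V_DD − I_D R_D = 2.56 − 1.96 × 2.17 = -1.69 V.
But -1.69 V < V_ov = 0.87 V, so the device is actually in triode.
In triode I_D = k_n[V_ov V_DS − ½ V_DS²] and I_D = (V_DD − V_DS)/R_D. Equating: 5.61 V_DS² − 10.76 V_DS + 2.56 = 0, giving V_DS = 0.278 V (the root below V_ov).
I_D = (2.56 − 0.278) / 2.17 = 1.05 mA.

I_D = 1.05 mA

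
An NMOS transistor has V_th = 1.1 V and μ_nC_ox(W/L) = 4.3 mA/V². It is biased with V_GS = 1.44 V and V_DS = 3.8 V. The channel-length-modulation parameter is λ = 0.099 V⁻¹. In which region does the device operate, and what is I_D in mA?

V_ov = V_GS − V_th = 1.44 − 1.1 = 0.34 V.
Since V_DS = 3.8 V ≥ V_ov = 0.34 V, the device is in saturation.
I_D = ½ k_n V_ov² (1 + λ V_DS) = 0.5 × 4.3 × 0.34² × (1 + 0.099 × 3.8) = 0.342 mA.

Saturation; I_D = 0.342 mA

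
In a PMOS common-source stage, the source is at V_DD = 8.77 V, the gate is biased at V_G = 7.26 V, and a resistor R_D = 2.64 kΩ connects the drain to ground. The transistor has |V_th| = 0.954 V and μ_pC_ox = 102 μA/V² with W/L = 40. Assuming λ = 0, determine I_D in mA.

V_SG = V_DD − V_G = 8.77 − 7.26 = 1.51 V, so V_ov = 1.51 − 0.954 = 0.556 V.
k_p = μ_pC_ox · (W/L) = 4.08 mA/V².
Assume saturation: I_D = ½ k_p V_ov² = 0.5 × 4.08 × 0.556² = 0.631 mA, giving V_SD = V_DD − I_D R_D = 8.77 − 0.631 × 2.64 = 7.11 V.
V_SD = 7.11 V ≥ V_ov = 0.556 V, confirming saturation.

I_D = 0.631 mA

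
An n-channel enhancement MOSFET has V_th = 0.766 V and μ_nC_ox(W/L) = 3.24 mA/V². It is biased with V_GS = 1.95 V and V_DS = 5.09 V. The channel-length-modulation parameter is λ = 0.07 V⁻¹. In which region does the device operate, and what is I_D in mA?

Saturation; I_D = 3.08 mA

V_ov = V_GS − V_th = 1.95 − 0.766 = 1.18 V.
Since V_DS = 5.09 V ≥ V_ov = 1.18 V, the device is in saturation.
I_D = ½ k_n V_ov² (1 + λ V_DS) = 0.5 × 3.24 × 1.18² × (1 + 0.07 × 5.09) = 3.08 mA.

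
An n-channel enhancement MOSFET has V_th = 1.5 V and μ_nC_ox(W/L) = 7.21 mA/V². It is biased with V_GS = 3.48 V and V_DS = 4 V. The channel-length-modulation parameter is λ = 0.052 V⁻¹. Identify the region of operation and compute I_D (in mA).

Saturation; I_D = 17.1 mA

V_ov = V_GS − V_th = 3.48 − 1.5 = 1.98 V.
Since V_DS = 4 V ≥ V_ov = 1.98 V, the device is in saturation.
I_D = ½ k_n V_ov² (1 + λ V_DS) = 0.5 × 7.21 × 1.98² × (1 + 0.052 × 4) = 17.1 mA.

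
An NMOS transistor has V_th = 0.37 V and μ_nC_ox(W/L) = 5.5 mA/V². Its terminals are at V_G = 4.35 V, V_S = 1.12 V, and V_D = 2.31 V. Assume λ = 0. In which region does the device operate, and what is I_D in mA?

V_GS = V_G − V_S = 4.35 − 1.12 = 3.23 V; V_DS = V_D − V_S = 2.31 − 1.12 = 1.19 V.
V_ov = V_GS − V_th = 3.23 − 0.37 = 2.86 V.
Since V_DS = 1.19 V < V_ov = 2.86 V, the device is in the triode region.
I_D = k_n [V_ov · V_DS − ½ V_DS²] = 5.5 × [2.86 × 1.19 − 0.5 × 1.19²] = 14.8 mA.

Triode; I_D = 14.8 mA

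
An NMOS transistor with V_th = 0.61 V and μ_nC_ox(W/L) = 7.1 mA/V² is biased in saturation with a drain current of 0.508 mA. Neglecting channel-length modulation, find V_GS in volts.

V_GS = 0.988 V

In saturation I_D = ½ k_n (V_GS − V_th)², so V_GS − V_th = √(2 I_D / k_n) = √(2 × 0.508 / 7.1) = 0.378 V.
V_GS = 0.61 + 0.378 = 0.988 V.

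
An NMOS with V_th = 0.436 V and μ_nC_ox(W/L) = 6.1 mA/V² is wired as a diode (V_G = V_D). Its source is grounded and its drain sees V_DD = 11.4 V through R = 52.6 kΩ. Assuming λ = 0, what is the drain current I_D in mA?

With gate tied to drain, V_GS = V_DS ≥ V_GS − V_th, so the device is in saturation.
KCL at the drain: ½ k_n (V_GS − V_th)² = (V_DD − V_GS)/R.
Let x = V_GS − 0.436. Then 160 x² + x − 10.96 = 0, giving x = 0.258 V (positive root), so V_GS = 0.694 V.
I_D = (V_DD − V_GS)/R = (11.4 − 0.694) / 52.6 = 0.204 mA.

I_D = 0.204 mA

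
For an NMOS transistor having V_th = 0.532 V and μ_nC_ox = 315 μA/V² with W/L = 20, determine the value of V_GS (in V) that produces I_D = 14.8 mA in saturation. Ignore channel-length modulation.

k_n = μ_nC_ox · (W/L) = 6.3 mA/V².
In saturation I_D = ½ k_n (V_GS − V_th)², so V_GS − V_th = √(2 I_D / k_n) = √(2 × 14.8 / 6.3) = 2.17 V.
V_GS = 0.532 + 2.17 = 2.7 V.

V_GS = 2.70 V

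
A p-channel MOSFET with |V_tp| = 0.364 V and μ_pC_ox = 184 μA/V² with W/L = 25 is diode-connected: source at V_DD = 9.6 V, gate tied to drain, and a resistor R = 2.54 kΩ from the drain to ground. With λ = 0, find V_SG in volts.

With gate tied to drain, V_SG = V_SD ≥ V_SG − |V_tp|, so the device is in saturation.
k_p = μ_pC_ox · (W/L) = 4.6 mA/V².
KCL at the drain: ½ k_p (V_SG − |V_tp|)² = (V_DD − V_SG)/R.
Let x = V_SG − 0.364. Then 5.84 x² + x − 9.236 = 0, giving x = 1.17 V (positive root), so V_SG = 1.54 V.
I_D = (V_DD − V_SG)/R = (9.6 − 1.54) / 2.54 = 3.17 mA.

V_SG = 1.54 V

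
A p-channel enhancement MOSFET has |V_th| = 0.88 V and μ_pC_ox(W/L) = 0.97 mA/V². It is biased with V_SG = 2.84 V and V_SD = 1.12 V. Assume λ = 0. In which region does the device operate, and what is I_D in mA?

V_ov = V_SG − |V_th| = 2.84 − 0.88 = 1.96 V.
Since V_SD = 1.12 V < V_ov = 1.96 V, the device is in the triode region.
I_D = k_p [V_ov · V_SD − ½ V_SD²] = 0.97 × [1.96 × 1.12 − 0.5 × 1.12²] = 1.52 mA.

Triode; I_D = 1.52 mA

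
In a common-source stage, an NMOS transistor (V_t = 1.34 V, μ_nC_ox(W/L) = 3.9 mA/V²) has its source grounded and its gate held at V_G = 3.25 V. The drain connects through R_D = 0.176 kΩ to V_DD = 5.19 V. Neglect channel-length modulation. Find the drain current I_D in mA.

I_D = 7.11 mA

V_GS = V_G = 3.25 V, so V_ov = 3.25 − 1.34 = 1.91 V.
Assume saturation: I_D = ½ k_n V_ov² = 0.5 × 3.9 × 1.91² = 7.11 mA, giving V_DS = V_DD − I_D R_D = 5.19 − 7.11 × 0.176 = 3.94 V.
V_DS = 3.94 V ≥ V_ov = 1.91 V, confirming saturation.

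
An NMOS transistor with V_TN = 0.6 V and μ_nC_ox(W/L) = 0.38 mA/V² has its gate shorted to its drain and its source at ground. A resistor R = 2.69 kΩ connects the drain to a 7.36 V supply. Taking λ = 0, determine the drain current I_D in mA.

I_D = 1.48 mA

With gate tied to drain, V_GS = V_DS ≥ V_GS − V_TN, so the device is in saturation.
KCL at the drain: ½ k_n (V_GS − V_TN)² = (V_DD − V_GS)/R.
Let x = V_GS − 0.6. Then 0.511 x² + x − 6.76 = 0, giving x = 2.79 V (positive root), so V_GS = 3.39 V.
I_D = (V_DD − V_GS)/R = (7.36 − 3.39) / 2.69 = 1.48 mA.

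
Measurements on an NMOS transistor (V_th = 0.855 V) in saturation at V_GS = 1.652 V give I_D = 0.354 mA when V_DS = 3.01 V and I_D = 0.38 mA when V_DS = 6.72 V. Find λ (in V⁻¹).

λ = 0.0211 V⁻¹

With V_GS fixed, I_D ∝ (1 + λ V_DS) in saturation, so I_D2/I_D1 = (1 + λ V_DS2)/(1 + λ V_DS1).
0.38/0.354 = 1.073 = (1 + 6.72 λ)/(1 + 3.01 λ).
Solving: λ (I_D1 V_DS2 − I_D2 V_DS1) = I_D2 − I_D1, so λ = (0.38 − 0.354) / (0.354 × 6.72 − 0.38 × 3.01) = 0.026 / 1.24 = 0.0211 V⁻¹.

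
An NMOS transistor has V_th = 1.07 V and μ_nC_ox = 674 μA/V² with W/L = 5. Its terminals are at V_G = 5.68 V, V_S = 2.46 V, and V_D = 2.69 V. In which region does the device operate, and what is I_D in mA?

Triode; I_D = 1.58 mA

V_GS = V_G − V_S = 5.68 − 2.46 = 3.22 V; V_DS = V_D − V_S = 2.69 − 2.46 = 0.23 V.
k_n = μ_nC_ox · (W/L) = 3.37 mA/V².
V_ov = V_GS − V_th = 3.22 − 1.07 = 2.15 V.
Since V_DS = 0.23 V < V_ov = 2.15 V, the device is in the triode region.
I_D = k_n [V_ov · V_DS − ½ V_DS²] = 3.37 × [2.15 × 0.23 − 0.5 × 0.23²] = 1.58 mA.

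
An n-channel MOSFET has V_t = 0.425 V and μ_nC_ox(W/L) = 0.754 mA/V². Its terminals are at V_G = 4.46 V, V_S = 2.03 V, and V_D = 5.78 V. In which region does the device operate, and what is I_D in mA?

Saturation; I_D = 1.52 mA

V_GS = V_G − V_S = 4.46 − 2.03 = 2.43 V; V_DS = V_D − V_S = 5.78 − 2.03 = 3.75 V.
V_ov = V_GS − V_t = 2.43 − 0.425 = 2.01 V.
Since V_DS = 3.75 V ≥ V_ov = 2.01 V, the device is in saturation.
I_D = ½ k_n V_ov² = 0.5 × 0.754 × 2.01² = 1.52 mA.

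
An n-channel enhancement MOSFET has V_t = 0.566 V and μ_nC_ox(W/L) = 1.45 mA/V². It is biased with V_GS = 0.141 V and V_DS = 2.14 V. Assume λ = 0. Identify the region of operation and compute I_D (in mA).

Cutoff; I_D = 0 mA

V_GS = 0.141 V < V_t = 0.566 V, so the transistor is in cutoff.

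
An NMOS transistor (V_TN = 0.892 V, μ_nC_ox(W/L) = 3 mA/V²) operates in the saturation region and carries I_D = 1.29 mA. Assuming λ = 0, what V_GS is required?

In saturation I_D = ½ k_n (V_GS − V_TN)², so V_GS − V_TN = √(2 I_D / k_n) = √(2 × 1.29 / 3) = 0.927 V.
V_GS = 0.892 + 0.927 = 1.82 V.

V_GS = 1.82 V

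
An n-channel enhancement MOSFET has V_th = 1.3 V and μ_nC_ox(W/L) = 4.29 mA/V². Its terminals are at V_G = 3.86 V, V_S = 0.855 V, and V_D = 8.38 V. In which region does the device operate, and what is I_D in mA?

V_GS = V_G − V_S = 3.86 − 0.855 = 3 V; V_DS = V_D − V_S = 8.38 − 0.855 = 7.53 V.
V_ov = V_GS − V_th = 3 − 1.3 = 1.7 V.
Since V_DS = 7.53 V ≥ V_ov = 1.7 V, the device is in saturation.
I_D = ½ k_n V_ov² = 0.5 × 4.29 × 1.7² = 6.24 mA.

Saturation; I_D = 6.24 mA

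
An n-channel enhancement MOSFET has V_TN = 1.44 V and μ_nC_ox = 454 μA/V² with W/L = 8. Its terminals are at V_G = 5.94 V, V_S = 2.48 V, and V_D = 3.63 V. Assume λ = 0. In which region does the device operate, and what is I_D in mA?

Triode; I_D = 6.04 mA

V_GS = V_G − V_S = 5.94 − 2.48 = 3.46 V; V_DS = V_D − V_S = 3.63 − 2.48 = 1.15 V.
k_n = μ_nC_ox · (W/L) = 3.632 mA/V².
V_ov = V_GS − V_TN = 3.46 − 1.44 = 2.02 V.
Since V_DS = 1.15 V < V_ov = 2.02 V, the device is in the triode region.
I_D = k_n [V_ov · V_DS − ½ V_DS²] = 3.632 × [2.02 × 1.15 − 0.5 × 1.15²] = 6.04 mA.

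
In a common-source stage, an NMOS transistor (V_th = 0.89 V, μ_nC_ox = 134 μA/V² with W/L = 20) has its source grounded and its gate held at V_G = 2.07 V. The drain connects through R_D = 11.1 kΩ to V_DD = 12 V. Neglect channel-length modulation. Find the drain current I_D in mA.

V_GS = V_G = 2.07 V, so V_ov = 2.07 − 0.89 = 1.18 V.
k_n = μ_nC_ox · (W/L) = 2.68 mA/V².
Assume saturation: I_D = ½ k_n V_ov² = 0.5 × 2.68 × 1.18² = 1.87 mA, giving V_DS = V_DD − I_D R_D = 12 − 1.87 × 11.1 = -8.71 V.
But -8.71 V < V_ov = 1.18 V, so the device is actually in triode.
In triode I_D = k_n[V_ov V_DS − ½ V_DS²] and I_D = (V_DD − V_DS)/R_D. Equating: 14.9 V_DS² − 36.1 V_DS + 12 = 0, giving V_DS = 0.397 V (the root below V_ov).
I_D = (12 − 0.397) / 11.1 = 1.05 mA.

I_D = 1.05 mA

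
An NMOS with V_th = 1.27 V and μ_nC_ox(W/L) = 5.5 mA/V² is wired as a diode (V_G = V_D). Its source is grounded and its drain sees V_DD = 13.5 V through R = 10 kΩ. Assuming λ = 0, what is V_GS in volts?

With gate tied to drain, V_GS = V_DS ≥ V_GS − V_th, so the device is in saturation.
KCL at the drain: ½ k_n (V_GS − V_th)² = (V_DD − V_GS)/R.
Let x = V_GS − 1.27. Then 27.5 x² + x − 12.23 = 0, giving x = 0.649 V (positive root), so V_GS = 1.92 V.
I_D = (V_DD − V_GS)/R = (13.5 − 1.92) / 10 = 1.16 mA.

V_GS = 1.92 V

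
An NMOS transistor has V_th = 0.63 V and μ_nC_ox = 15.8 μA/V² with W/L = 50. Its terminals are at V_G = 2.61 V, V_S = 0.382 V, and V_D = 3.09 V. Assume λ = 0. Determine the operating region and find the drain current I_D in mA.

V_GS = V_G − V_S = 2.61 − 0.382 = 2.23 V; V_DS = V_D − V_S = 3.09 − 0.382 = 2.71 V.
k_n = μ_nC_ox · (W/L) = 0.79 mA/V².
V_ov = V_GS − V_th = 2.23 − 0.63 = 1.6 V.
Since V_DS = 2.71 V ≥ V_ov = 1.6 V, the device is in saturation.
I_D = ½ k_n V_ov² = 0.5 × 0.79 × 1.6² = 1.01 mA.

Saturation; I_D = 1.01 mA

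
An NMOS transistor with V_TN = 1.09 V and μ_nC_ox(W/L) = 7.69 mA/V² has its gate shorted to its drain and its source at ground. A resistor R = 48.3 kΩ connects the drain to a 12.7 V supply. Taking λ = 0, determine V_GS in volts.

With gate tied to drain, V_GS = V_DS ≥ V_GS − V_TN, so the device is in saturation.
KCL at the drain: ½ k_n (V_GS − V_TN)² = (V_DD − V_GS)/R.
Let x = V_GS − 1.09. Then 186 x² + x − 11.61 = 0, giving x = 0.247 V (positive root), so V_GS = 1.34 V.
I_D = (V_DD − V_GS)/R = (12.7 − 1.34) / 48.3 = 0.235 mA.

V_GS = 1.34 V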